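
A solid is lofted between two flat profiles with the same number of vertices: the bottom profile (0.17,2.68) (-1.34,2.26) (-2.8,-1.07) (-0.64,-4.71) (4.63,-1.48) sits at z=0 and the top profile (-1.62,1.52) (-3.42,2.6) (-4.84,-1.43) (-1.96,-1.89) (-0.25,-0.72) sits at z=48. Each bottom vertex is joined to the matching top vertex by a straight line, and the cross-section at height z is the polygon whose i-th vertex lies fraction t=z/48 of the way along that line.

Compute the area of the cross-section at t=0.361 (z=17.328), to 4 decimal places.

Cross-section at t=0.361: each vertex is (1-t)·p0[i] + t·p1[i].
  v1: (1-0.361)·(0.17,2.68) + 0.361·(-1.62,1.52) = (-0.4762,2.2612)
  v2: (1-0.361)·(-1.34,2.26) + 0.361·(-3.42,2.6) = (-2.0909,2.3827)
  v3: (1-0.361)·(-2.8,-1.07) + 0.361·(-4.84,-1.43) = (-3.5364,-1.2000)
  v4: (1-0.361)·(-0.64,-4.71) + 0.361·(-1.96,-1.89) = (-1.1165,-3.6920)
  v5: (1-0.361)·(4.63,-1.48) + 0.361·(-0.25,-0.72) = (2.8683,-1.2056)
Shoelace sum Σ(x_i·y_{i+1} − x_{i+1}·y_i):
  i=1: -0.4762·2.3827 − -2.0909·2.2612 = +3.5933 (running +3.5933)
  i=2: -2.0909·-1.2000 − -3.5364·2.3827 = +10.9354 (running +14.5287)
  i=3: -3.5364·-3.6920 − -1.1165·-1.2000 = +11.7167 (running +26.2454)
  i=4: -1.1165·-1.2056 − 2.8683·-3.6920 = +11.9359 (running +38.1813)
  i=5: 2.8683·2.2612 − -0.4762·-1.2056 = +5.9118 (running +44.0932)
Area = |Σ|/2 = |44.0932|/2 = 22.0466

Area at t=0.361: 22.0466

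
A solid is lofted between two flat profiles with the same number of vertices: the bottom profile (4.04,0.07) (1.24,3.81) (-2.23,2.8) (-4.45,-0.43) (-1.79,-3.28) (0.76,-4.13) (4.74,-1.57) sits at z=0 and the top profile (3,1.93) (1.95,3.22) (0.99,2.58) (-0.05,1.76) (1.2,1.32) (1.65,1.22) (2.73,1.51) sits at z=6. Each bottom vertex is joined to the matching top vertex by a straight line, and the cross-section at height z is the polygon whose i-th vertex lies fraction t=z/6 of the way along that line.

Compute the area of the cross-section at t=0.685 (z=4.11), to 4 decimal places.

Area at t=0.685: 11.2207

Cross-section at t=0.685: each vertex is (1-t)·p0[i] + t·p1[i].
  v1: (1-0.685)·(4.04,0.07) + 0.685·(3,1.93) = (3.3276,1.3441)
  v2: (1-0.685)·(1.24,3.81) + 0.685·(1.95,3.22) = (1.7264,3.4059)
  v3: (1-0.685)·(-2.23,2.8) + 0.685·(0.99,2.58) = (-0.0243,2.6493)
  v4: (1-0.685)·(-4.45,-0.43) + 0.685·(-0.05,1.76) = (-1.4360,1.0701)
  v5: (1-0.685)·(-1.79,-3.28) + 0.685·(1.2,1.32) = (0.2582,-0.1290)
  v6: (1-0.685)·(0.76,-4.13) + 0.685·(1.65,1.22) = (1.3697,-0.4652)
  v7: (1-0.685)·(4.74,-1.57) + 0.685·(2.73,1.51) = (3.3632,0.5398)
Shoelace sum Σ(x_i·y_{i+1} − x_{i+1}·y_i):
  i=1: 3.3276·3.4059 − 1.7264·1.3441 = +9.0129 (running +9.0129)
  i=2: 1.7264·2.6493 − -0.0243·3.4059 = +4.6564 (running +13.6693)
  i=3: -0.0243·1.0701 − -1.4360·2.6493 = +3.7784 (running +17.4477)
  i=4: -1.4360·-0.1290 − 0.2582·1.0701 = -0.0910 (running +17.3567)
  i=5: 0.2582·-0.4652 − 1.3697·-0.1290 = +0.0566 (running +17.4133)
  i=6: 1.3697·0.5398 − 3.3632·-0.4652 = +2.3040 (running +19.7173)
  i=7: 3.3632·1.3441 − 3.3276·0.5398 = +2.7242 (running +22.4415)
Area = |Σ|/2 = |22.4415|/2 = 11.2207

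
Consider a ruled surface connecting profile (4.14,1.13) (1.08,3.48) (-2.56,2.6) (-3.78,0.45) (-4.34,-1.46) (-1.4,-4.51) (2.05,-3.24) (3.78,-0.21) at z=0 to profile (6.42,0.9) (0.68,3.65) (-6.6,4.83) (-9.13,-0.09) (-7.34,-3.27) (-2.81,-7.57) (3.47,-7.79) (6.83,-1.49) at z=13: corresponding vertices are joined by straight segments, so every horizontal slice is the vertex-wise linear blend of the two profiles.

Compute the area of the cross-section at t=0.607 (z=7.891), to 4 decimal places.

Area at t=0.607: 96.8158

Cross-section at t=0.607: each vertex is (1-t)·p0[i] + t·p1[i].
  v1: (1-0.607)·(4.14,1.13) + 0.607·(6.42,0.9) = (5.5240,0.9904)
  v2: (1-0.607)·(1.08,3.48) + 0.607·(0.68,3.65) = (0.8372,3.5832)
  v3: (1-0.607)·(-2.56,2.6) + 0.607·(-6.6,4.83) = (-5.0123,3.9536)
  v4: (1-0.607)·(-3.78,0.45) + 0.607·(-9.13,-0.09) = (-7.0275,0.1222)
  v5: (1-0.607)·(-4.34,-1.46) + 0.607·(-7.34,-3.27) = (-6.1610,-2.5587)
  v6: (1-0.607)·(-1.4,-4.51) + 0.607·(-2.81,-7.57) = (-2.2559,-6.3674)
  v7: (1-0.607)·(2.05,-3.24) + 0.607·(3.47,-7.79) = (2.9119,-6.0019)
  v8: (1-0.607)·(3.78,-0.21) + 0.607·(6.83,-1.49) = (5.6314,-0.9870)
Shoelace sum Σ(x_i·y_{i+1} − x_{i+1}·y_i):
  i=1: 5.5240·3.5832 − 0.8372·0.9904 = +18.9642 (running +18.9642)
  i=2: 0.8372·3.9536 − -5.0123·3.5832 = +21.2699 (running +40.2342)
  i=3: -5.0123·0.1222 − -7.0275·3.9536 = +27.1712 (running +67.4054)
  i=4: -7.0275·-2.5587 − -6.1610·0.1222 = +18.7339 (running +86.1393)
  i=5: -6.1610·-6.3674 − -2.2559·-2.5587 = +33.4576 (running +119.5969)
  i=6: -2.2559·-6.0019 − 2.9119·-6.3674 = +32.0809 (running +151.6779)
  i=7: 2.9119·-0.9870 − 5.6314·-6.0019 = +30.9245 (running +182.6024)
  i=8: 5.6314·0.9904 − 5.5240·-0.9870 = +11.0292 (running +193.6316)
Area = |Σ|/2 = |193.6316|/2 = 96.8158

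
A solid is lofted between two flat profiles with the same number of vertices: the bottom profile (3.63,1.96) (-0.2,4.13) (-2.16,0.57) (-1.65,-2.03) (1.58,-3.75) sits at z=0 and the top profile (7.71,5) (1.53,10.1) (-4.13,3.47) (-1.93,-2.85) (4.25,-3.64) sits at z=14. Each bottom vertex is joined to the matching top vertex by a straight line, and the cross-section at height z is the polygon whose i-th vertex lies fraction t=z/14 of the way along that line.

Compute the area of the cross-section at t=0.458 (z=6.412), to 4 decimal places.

Cross-section at t=0.458: each vertex is (1-t)·p0[i] + t·p1[i].
  v1: (1-0.458)·(3.63,1.96) + 0.458·(7.71,5) = (5.4986,3.3523)
  v2: (1-0.458)·(-0.2,4.13) + 0.458·(1.53,10.1) = (0.5923,6.8643)
  v3: (1-0.458)·(-2.16,0.57) + 0.458·(-4.13,3.47) = (-3.0623,1.8982)
  v4: (1-0.458)·(-1.65,-2.03) + 0.458·(-1.93,-2.85) = (-1.7782,-2.4056)
  v5: (1-0.458)·(1.58,-3.75) + 0.458·(4.25,-3.64) = (2.8029,-3.6996)
Shoelace sum Σ(x_i·y_{i+1} − x_{i+1}·y_i):
  i=1: 5.4986·6.8643 − 0.5923·3.3523 = +35.7584 (running +35.7584)
  i=2: 0.5923·1.8982 − -3.0623·6.8643 = +22.1445 (running +57.9029)
  i=3: -3.0623·-2.4056 − -1.7782·1.8982 = +10.7419 (running +68.6448)
  i=4: -1.7782·-3.6996 − 2.8029·-2.4056 = +13.3213 (running +81.9661)
  i=5: 2.8029·3.3523 − 5.4986·-3.6996 = +29.7390 (running +111.7050)
Area = |Σ|/2 = |111.7050|/2 = 55.8525

Area at t=0.458: 55.8525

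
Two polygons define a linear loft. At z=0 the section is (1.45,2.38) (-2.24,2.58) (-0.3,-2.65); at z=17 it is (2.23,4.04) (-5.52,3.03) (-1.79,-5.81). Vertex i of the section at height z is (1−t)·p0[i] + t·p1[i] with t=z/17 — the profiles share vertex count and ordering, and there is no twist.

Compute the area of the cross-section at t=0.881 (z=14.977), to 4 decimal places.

Area at t=0.881: 32.0815

Cross-section at t=0.881: each vertex is (1-t)·p0[i] + t·p1[i].
  v1: (1-0.881)·(1.45,2.38) + 0.881·(2.23,4.04) = (2.1372,3.8425)
  v2: (1-0.881)·(-2.24,2.58) + 0.881·(-5.52,3.03) = (-5.1297,2.9764)
  v3: (1-0.881)·(-0.3,-2.65) + 0.881·(-1.79,-5.81) = (-1.6127,-5.4340)
Shoelace sum Σ(x_i·y_{i+1} − x_{i+1}·y_i):
  i=1: 2.1372·2.9764 − -5.1297·3.8425 = +26.0718 (running +26.0718)
  i=2: -5.1297·-5.4340 − -1.6127·2.9764 = +32.6746 (running +58.7464)
  i=3: -1.6127·3.8425 − 2.1372·-5.4340 = +5.4167 (running +64.1630)
Area = |Σ|/2 = |64.1630|/2 = 32.0815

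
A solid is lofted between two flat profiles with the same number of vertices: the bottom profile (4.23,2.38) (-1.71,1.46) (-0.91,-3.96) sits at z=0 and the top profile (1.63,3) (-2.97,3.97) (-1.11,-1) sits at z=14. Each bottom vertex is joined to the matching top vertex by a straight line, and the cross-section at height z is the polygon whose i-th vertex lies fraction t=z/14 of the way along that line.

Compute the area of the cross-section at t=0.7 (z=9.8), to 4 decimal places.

Cross-section at t=0.7: each vertex is (1-t)·p0[i] + t·p1[i].
  v1: (1-0.7)·(4.23,2.38) + 0.7·(1.63,3) = (2.4100,2.8140)
  v2: (1-0.7)·(-1.71,1.46) + 0.7·(-2.97,3.97) = (-2.5920,3.2170)
  v3: (1-0.7)·(-0.91,-3.96) + 0.7·(-1.11,-1) = (-1.0500,-1.8880)
Shoelace sum Σ(x_i·y_{i+1} − x_{i+1}·y_i):
  i=1: 2.4100·3.2170 − -2.5920·2.8140 = +15.0469 (running +15.0469)
  i=2: -2.5920·-1.8880 − -1.0500·3.2170 = +8.2715 (running +23.3184)
  i=3: -1.0500·2.8140 − 2.4100·-1.8880 = +1.5954 (running +24.9138)
Area = |Σ|/2 = |24.9138|/2 = 12.4569

Area at t=0.7: 12.4569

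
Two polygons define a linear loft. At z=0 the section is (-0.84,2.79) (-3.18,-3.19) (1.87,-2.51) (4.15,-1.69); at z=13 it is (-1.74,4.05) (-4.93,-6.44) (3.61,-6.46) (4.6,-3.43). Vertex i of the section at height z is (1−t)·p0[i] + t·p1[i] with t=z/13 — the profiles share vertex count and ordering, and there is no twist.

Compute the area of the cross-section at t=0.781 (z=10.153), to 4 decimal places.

Area at t=0.781: 48.7790

Cross-section at t=0.781: each vertex is (1-t)·p0[i] + t·p1[i].
  v1: (1-0.781)·(-0.84,2.79) + 0.781·(-1.74,4.05) = (-1.5429,3.7741)
  v2: (1-0.781)·(-3.18,-3.19) + 0.781·(-4.93,-6.44) = (-4.5468,-5.7283)
  v3: (1-0.781)·(1.87,-2.51) + 0.781·(3.61,-6.46) = (3.2289,-5.5949)
  v4: (1-0.781)·(4.15,-1.69) + 0.781·(4.6,-3.43) = (4.5015,-3.0489)
Shoelace sum Σ(x_i·y_{i+1} − x_{i+1}·y_i):
  i=1: -1.5429·-5.7283 − -4.5468·3.7741 = +25.9978 (running +25.9978)
  i=2: -4.5468·-5.5949 − 3.2289·-5.7283 = +43.9350 (running +69.9328)
  i=3: 3.2289·-3.0489 − 4.5015·-5.5949 = +15.3405 (running +85.2734)
  i=4: 4.5015·3.7741 − -1.5429·-3.0489 = +12.2845 (running +97.5579)
Area = |Σ|/2 = |97.5579|/2 = 48.7790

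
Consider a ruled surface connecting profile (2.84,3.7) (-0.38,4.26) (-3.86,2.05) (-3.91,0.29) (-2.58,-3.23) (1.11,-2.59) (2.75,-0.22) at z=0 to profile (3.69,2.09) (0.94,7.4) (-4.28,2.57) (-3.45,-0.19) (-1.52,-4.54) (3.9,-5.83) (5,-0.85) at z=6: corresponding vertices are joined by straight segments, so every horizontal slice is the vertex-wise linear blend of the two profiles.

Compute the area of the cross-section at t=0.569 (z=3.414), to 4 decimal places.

Area at t=0.569: 58.3420

Cross-section at t=0.569: each vertex is (1-t)·p0[i] + t·p1[i].
  v1: (1-0.569)·(2.84,3.7) + 0.569·(3.69,2.09) = (3.3236,2.7839)
  v2: (1-0.569)·(-0.38,4.26) + 0.569·(0.94,7.4) = (0.3711,6.0467)
  v3: (1-0.569)·(-3.86,2.05) + 0.569·(-4.28,2.57) = (-4.0990,2.3459)
  v4: (1-0.569)·(-3.91,0.29) + 0.569·(-3.45,-0.19) = (-3.6483,0.0169)
  v5: (1-0.569)·(-2.58,-3.23) + 0.569·(-1.52,-4.54) = (-1.9769,-3.9754)
  v6: (1-0.569)·(1.11,-2.59) + 0.569·(3.9,-5.83) = (2.6975,-4.4336)
  v7: (1-0.569)·(2.75,-0.22) + 0.569·(5,-0.85) = (4.0302,-0.5785)
Shoelace sum Σ(x_i·y_{i+1} − x_{i+1}·y_i):
  i=1: 3.3236·6.0467 − 0.3711·2.7839 = +19.0639 (running +19.0639)
  i=2: 0.3711·2.3459 − -4.0990·6.0467 = +25.6556 (running +44.7196)
  i=3: -4.0990·0.0169 − -3.6483·2.3459 = +8.4892 (running +53.2088)
  i=4: -3.6483·-3.9754 − -1.9769·0.0169 = +14.5366 (running +67.7454)
  i=5: -1.9769·-4.4336 − 2.6975·-3.9754 = +19.4882 (running +87.2336)
  i=6: 2.6975·-0.5785 − 4.0302·-4.4336 = +16.3079 (running +103.5415)
  i=7: 4.0302·2.7839 − 3.3236·-0.5785 = +13.1425 (running +116.6840)
Area = |Σ|/2 = |116.6840|/2 = 58.3420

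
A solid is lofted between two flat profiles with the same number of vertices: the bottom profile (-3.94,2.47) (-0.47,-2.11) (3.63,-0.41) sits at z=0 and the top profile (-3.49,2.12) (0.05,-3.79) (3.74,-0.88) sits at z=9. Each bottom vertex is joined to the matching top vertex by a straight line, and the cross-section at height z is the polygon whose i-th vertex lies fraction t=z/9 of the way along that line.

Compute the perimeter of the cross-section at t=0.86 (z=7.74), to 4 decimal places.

Cross-section at t=0.86: each vertex is (1-t)·p0[i] + t·p1[i].
  v1: (1-0.86)·(-3.94,2.47) + 0.86·(-3.49,2.12) = (-3.5530,2.1690)
  v2: (1-0.86)·(-0.47,-2.11) + 0.86·(0.05,-3.79) = (-0.0228,-3.5548)
  v3: (1-0.86)·(3.63,-0.41) + 0.86·(3.74,-0.88) = (3.7246,-0.8142)
Perimeter = Σ |v_{i+1} − v_i|:
  edge 1→2: √(3.5302² + -5.7238²) = 6.7249 (running 6.7249)
  edge 2→3: √(3.7474² + 2.7406²) = 4.6426 (running 11.3675)
  edge 3→1: √(-7.2776² + 2.9832²) = 7.8653 (running 19.2328)
Perimeter = 19.2328

Perimeter at t=0.86: 19.2328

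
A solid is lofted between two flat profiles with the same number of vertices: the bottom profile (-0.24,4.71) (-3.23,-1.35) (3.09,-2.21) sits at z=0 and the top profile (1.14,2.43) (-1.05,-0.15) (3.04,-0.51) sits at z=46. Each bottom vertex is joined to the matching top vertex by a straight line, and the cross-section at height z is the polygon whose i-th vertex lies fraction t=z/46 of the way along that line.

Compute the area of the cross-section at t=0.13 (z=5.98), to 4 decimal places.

Cross-section at t=0.13: each vertex is (1-t)·p0[i] + t·p1[i].
  v1: (1-0.13)·(-0.24,4.71) + 0.13·(1.14,2.43) = (-0.0606,4.4136)
  v2: (1-0.13)·(-3.23,-1.35) + 0.13·(-1.05,-0.15) = (-2.9466,-1.1940)
  v3: (1-0.13)·(3.09,-2.21) + 0.13·(3.04,-0.51) = (3.0835,-1.9890)
Shoelace sum Σ(x_i·y_{i+1} − x_{i+1}·y_i):
  i=1: -0.0606·-1.1940 − -2.9466·4.4136 = +13.0775 (running +13.0775)
  i=2: -2.9466·-1.9890 − 3.0835·-1.1940 = +9.5425 (running +22.6200)
  i=3: 3.0835·4.4136 − -0.0606·-1.9890 = +13.4888 (running +36.1088)
Area = |Σ|/2 = |36.1088|/2 = 18.0544

Area at t=0.13: 18.0544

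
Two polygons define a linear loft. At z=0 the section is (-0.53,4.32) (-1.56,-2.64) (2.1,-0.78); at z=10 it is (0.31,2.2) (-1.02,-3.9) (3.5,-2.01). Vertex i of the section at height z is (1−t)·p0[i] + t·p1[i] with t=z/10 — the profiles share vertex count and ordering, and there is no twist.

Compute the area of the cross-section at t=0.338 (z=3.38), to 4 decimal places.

Cross-section at t=0.338: each vertex is (1-t)·p0[i] + t·p1[i].
  v1: (1-0.338)·(-0.53,4.32) + 0.338·(0.31,2.2) = (-0.2461,3.6034)
  v2: (1-0.338)·(-1.56,-2.64) + 0.338·(-1.02,-3.9) = (-1.3775,-3.0659)
  v3: (1-0.338)·(2.1,-0.78) + 0.338·(3.5,-2.01) = (2.5732,-1.1957)
Shoelace sum Σ(x_i·y_{i+1} − x_{i+1}·y_i):
  i=1: -0.2461·-3.0659 − -1.3775·3.6034 = +5.7181 (running +5.7181)
  i=2: -1.3775·-1.1957 − 2.5732·-3.0659 = +9.5362 (running +15.2543)
  i=3: 2.5732·3.6034 − -0.2461·-1.1957 = +8.9781 (running +24.2325)
Area = |Σ|/2 = |24.2325|/2 = 12.1162

Area at t=0.338: 12.1162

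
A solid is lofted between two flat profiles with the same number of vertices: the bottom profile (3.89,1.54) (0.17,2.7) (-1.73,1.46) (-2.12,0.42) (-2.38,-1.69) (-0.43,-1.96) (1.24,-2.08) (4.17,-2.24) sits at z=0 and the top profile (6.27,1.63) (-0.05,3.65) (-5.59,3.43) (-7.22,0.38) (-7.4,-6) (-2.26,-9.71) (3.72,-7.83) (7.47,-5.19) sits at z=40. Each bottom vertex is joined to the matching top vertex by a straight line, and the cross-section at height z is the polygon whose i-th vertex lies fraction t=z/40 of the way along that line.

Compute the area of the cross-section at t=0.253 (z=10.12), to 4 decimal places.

Cross-section at t=0.253: each vertex is (1-t)·p0[i] + t·p1[i].
  v1: (1-0.253)·(3.89,1.54) + 0.253·(6.27,1.63) = (4.4921,1.5628)
  v2: (1-0.253)·(0.17,2.7) + 0.253·(-0.05,3.65) = (0.1143,2.9404)
  v3: (1-0.253)·(-1.73,1.46) + 0.253·(-5.59,3.43) = (-2.7066,1.9584)
  v4: (1-0.253)·(-2.12,0.42) + 0.253·(-7.22,0.38) = (-3.4103,0.4099)
  v5: (1-0.253)·(-2.38,-1.69) + 0.253·(-7.4,-6) = (-3.6501,-2.7804)
  v6: (1-0.253)·(-0.43,-1.96) + 0.253·(-2.26,-9.71) = (-0.8930,-3.9207)
  v7: (1-0.253)·(1.24,-2.08) + 0.253·(3.72,-7.83) = (1.8674,-3.5347)
  v8: (1-0.253)·(4.17,-2.24) + 0.253·(7.47,-5.19) = (5.0049,-2.9864)
Shoelace sum Σ(x_i·y_{i+1} − x_{i+1}·y_i):
  i=1: 4.4921·2.9404 − 0.1143·1.5628 = +13.0298 (running +13.0298)
  i=2: 0.1143·1.9584 − -2.7066·2.9404 = +8.1822 (running +21.2120)
  i=3: -2.7066·0.4099 − -3.4103·1.9584 = +5.5694 (running +26.7814)
  i=4: -3.4103·-2.7804 − -3.6501·0.4099 = +10.9782 (running +37.7596)
  i=5: -3.6501·-3.9207 − -0.8930·-2.7804 = +11.8281 (running +49.5877)
  i=6: -0.8930·-3.5347 − 1.8674·-3.9207 = +10.4783 (running +60.0659)
  i=7: 1.8674·-2.9864 − 5.0049·-3.5347 = +12.1142 (running +72.1802)
  i=8: 5.0049·1.5628 − 4.4921·-2.9864 = +21.2366 (running +93.4168)
Area = |Σ|/2 = |93.4168|/2 = 46.7084

Area at t=0.253: 46.7084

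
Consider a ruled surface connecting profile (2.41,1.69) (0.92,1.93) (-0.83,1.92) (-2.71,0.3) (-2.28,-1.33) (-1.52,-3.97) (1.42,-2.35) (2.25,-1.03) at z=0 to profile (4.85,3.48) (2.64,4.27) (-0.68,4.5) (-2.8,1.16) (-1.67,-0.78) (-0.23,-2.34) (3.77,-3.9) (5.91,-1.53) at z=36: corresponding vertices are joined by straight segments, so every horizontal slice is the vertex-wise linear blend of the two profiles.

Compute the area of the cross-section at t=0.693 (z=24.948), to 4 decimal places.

Cross-section at t=0.693: each vertex is (1-t)·p0[i] + t·p1[i].
  v1: (1-0.693)·(2.41,1.69) + 0.693·(4.85,3.48) = (4.1009,2.9305)
  v2: (1-0.693)·(0.92,1.93) + 0.693·(2.64,4.27) = (2.1120,3.5516)
  v3: (1-0.693)·(-0.83,1.92) + 0.693·(-0.68,4.5) = (-0.7261,3.7079)
  v4: (1-0.693)·(-2.71,0.3) + 0.693·(-2.8,1.16) = (-2.7724,0.8960)
  v5: (1-0.693)·(-2.28,-1.33) + 0.693·(-1.67,-0.78) = (-1.8573,-0.9489)
  v6: (1-0.693)·(-1.52,-3.97) + 0.693·(-0.23,-2.34) = (-0.6260,-2.8404)
  v7: (1-0.693)·(1.42,-2.35) + 0.693·(3.77,-3.9) = (3.0485,-3.4242)
  v8: (1-0.693)·(2.25,-1.03) + 0.693·(5.91,-1.53) = (4.7864,-1.3765)
Shoelace sum Σ(x_i·y_{i+1} − x_{i+1}·y_i):
  i=1: 4.1009·3.5516 − 2.1120·2.9305 = +8.3759 (running +8.3759)
  i=2: 2.1120·3.7079 − -0.7261·3.5516 = +10.4097 (running +18.7855)
  i=3: -0.7261·0.8960 − -2.7724·3.7079 = +9.6293 (running +28.4148)
  i=4: -2.7724·-0.9489 − -1.8573·0.8960 = +4.2946 (running +32.7094)
  i=5: -1.8573·-2.8404 − -0.6260·-0.9489 = +4.6814 (running +37.3908)
  i=6: -0.6260·-3.4242 − 3.0485·-2.8404 = +10.8028 (running +48.1936)
  i=7: 3.0485·-1.3765 − 4.7864·-3.4242 = +12.1930 (running +60.3866)
  i=8: 4.7864·2.9305 − 4.1009·-1.3765 = +19.6713 (running +80.0578)
Area = |Σ|/2 = |80.0578|/2 = 40.0289

Area at t=0.693: 40.0289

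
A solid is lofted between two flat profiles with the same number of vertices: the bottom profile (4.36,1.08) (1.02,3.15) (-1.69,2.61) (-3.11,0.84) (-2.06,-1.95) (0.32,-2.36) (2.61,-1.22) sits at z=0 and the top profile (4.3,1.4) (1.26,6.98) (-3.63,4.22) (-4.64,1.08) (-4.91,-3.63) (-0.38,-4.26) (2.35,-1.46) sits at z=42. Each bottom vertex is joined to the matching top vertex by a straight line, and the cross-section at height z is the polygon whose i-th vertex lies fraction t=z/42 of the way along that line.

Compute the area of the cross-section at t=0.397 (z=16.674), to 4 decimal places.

Area at t=0.397: 41.5203

Cross-section at t=0.397: each vertex is (1-t)·p0[i] + t·p1[i].
  v1: (1-0.397)·(4.36,1.08) + 0.397·(4.3,1.4) = (4.3362,1.2070)
  v2: (1-0.397)·(1.02,3.15) + 0.397·(1.26,6.98) = (1.1153,4.6705)
  v3: (1-0.397)·(-1.69,2.61) + 0.397·(-3.63,4.22) = (-2.4602,3.2492)
  v4: (1-0.397)·(-3.11,0.84) + 0.397·(-4.64,1.08) = (-3.7174,0.9353)
  v5: (1-0.397)·(-2.06,-1.95) + 0.397·(-4.91,-3.63) = (-3.1915,-2.6170)
  v6: (1-0.397)·(0.32,-2.36) + 0.397·(-0.38,-4.26) = (0.0421,-3.1143)
  v7: (1-0.397)·(2.61,-1.22) + 0.397·(2.35,-1.46) = (2.5068,-1.3153)
Shoelace sum Σ(x_i·y_{i+1} − x_{i+1}·y_i):
  i=1: 4.3362·4.6705 − 1.1153·1.2070 = +18.9060 (running +18.9060)
  i=2: 1.1153·3.2492 − -2.4602·4.6705 = +15.1140 (running +34.0200)
  i=3: -2.4602·0.9353 − -3.7174·3.2492 = +9.7775 (running +43.7976)
  i=4: -3.7174·-2.6170 − -3.1915·0.9353 = +12.7132 (running +56.5108)
  i=5: -3.1915·-3.1143 − 0.0421·-2.6170 = +10.0493 (running +66.5601)
  i=6: 0.0421·-1.3153 − 2.5068·-3.1143 = +7.7515 (running +74.3116)
  i=7: 2.5068·1.2070 − 4.3362·-1.3153 = +8.7291 (running +83.0406)
Area = |Σ|/2 = |83.0406|/2 = 41.5203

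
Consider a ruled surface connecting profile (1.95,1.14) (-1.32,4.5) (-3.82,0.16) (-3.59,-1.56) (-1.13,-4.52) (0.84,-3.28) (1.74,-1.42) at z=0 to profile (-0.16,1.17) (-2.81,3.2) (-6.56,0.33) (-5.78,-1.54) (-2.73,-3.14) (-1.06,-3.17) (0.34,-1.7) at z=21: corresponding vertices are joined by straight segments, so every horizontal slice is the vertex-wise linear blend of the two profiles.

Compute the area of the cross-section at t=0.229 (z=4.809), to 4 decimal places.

Cross-section at t=0.229: each vertex is (1-t)·p0[i] + t·p1[i].
  v1: (1-0.229)·(1.95,1.14) + 0.229·(-0.16,1.17) = (1.4668,1.1469)
  v2: (1-0.229)·(-1.32,4.5) + 0.229·(-2.81,3.2) = (-1.6612,4.2023)
  v3: (1-0.229)·(-3.82,0.16) + 0.229·(-6.56,0.33) = (-4.4475,0.1989)
  v4: (1-0.229)·(-3.59,-1.56) + 0.229·(-5.78,-1.54) = (-4.0915,-1.5554)
  v5: (1-0.229)·(-1.13,-4.52) + 0.229·(-2.73,-3.14) = (-1.4964,-4.2040)
  v6: (1-0.229)·(0.84,-3.28) + 0.229·(-1.06,-3.17) = (0.4049,-3.2548)
  v7: (1-0.229)·(1.74,-1.42) + 0.229·(0.34,-1.7) = (1.4194,-1.4841)
Shoelace sum Σ(x_i·y_{i+1} − x_{i+1}·y_i):
  i=1: 1.4668·4.2023 − -1.6612·1.1469 = +8.0692 (running +8.0692)
  i=2: -1.6612·0.1989 − -4.4475·4.2023 = +18.3591 (running +26.4283)
  i=3: -4.4475·-1.5554 − -4.0915·0.1989 = +7.7316 (running +34.1599)
  i=4: -4.0915·-4.2040 − -1.4964·-1.5554 = +14.8731 (running +49.0330)
  i=5: -1.4964·-3.2548 − 0.4049·-4.2040 = +6.5727 (running +55.6056)
  i=6: 0.4049·-1.4841 − 1.4194·-3.2548 = +4.0190 (running +59.6246)
  i=7: 1.4194·1.1469 − 1.4668·-1.4841 = +3.8048 (running +63.4294)
Area = |Σ|/2 = |63.4294|/2 = 31.7147

Area at t=0.229: 31.7147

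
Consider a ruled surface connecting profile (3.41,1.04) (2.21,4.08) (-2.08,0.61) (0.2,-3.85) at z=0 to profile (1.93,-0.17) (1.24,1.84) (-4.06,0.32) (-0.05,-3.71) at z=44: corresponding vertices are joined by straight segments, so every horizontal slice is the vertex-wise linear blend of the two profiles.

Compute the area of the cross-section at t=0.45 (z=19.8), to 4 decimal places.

Area at t=0.45: 19.5861

Cross-section at t=0.45: each vertex is (1-t)·p0[i] + t·p1[i].
  v1: (1-0.45)·(3.41,1.04) + 0.45·(1.93,-0.17) = (2.7440,0.4955)
  v2: (1-0.45)·(2.21,4.08) + 0.45·(1.24,1.84) = (1.7735,3.0720)
  v3: (1-0.45)·(-2.08,0.61) + 0.45·(-4.06,0.32) = (-2.9710,0.4795)
  v4: (1-0.45)·(0.2,-3.85) + 0.45·(-0.05,-3.71) = (0.0875,-3.7870)
Shoelace sum Σ(x_i·y_{i+1} − x_{i+1}·y_i):
  i=1: 2.7440·3.0720 − 1.7735·0.4955 = +7.5508 (running +7.5508)
  i=2: 1.7735·0.4795 − -2.9710·3.0720 = +9.9773 (running +17.5281)
  i=3: -2.9710·-3.7870 − 0.0875·0.4795 = +11.2092 (running +28.7373)
  i=4: 0.0875·0.4955 − 2.7440·-3.7870 = +10.4349 (running +39.1722)
Area = |Σ|/2 = |39.1722|/2 = 19.5861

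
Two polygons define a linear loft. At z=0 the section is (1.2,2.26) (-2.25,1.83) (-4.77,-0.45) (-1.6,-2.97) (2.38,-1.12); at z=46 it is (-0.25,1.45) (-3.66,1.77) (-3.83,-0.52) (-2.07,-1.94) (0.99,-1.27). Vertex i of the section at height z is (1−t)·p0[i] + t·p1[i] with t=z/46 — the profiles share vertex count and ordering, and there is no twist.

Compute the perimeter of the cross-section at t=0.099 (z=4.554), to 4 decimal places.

Perimeter at t=0.099: 18.3453

Cross-section at t=0.099: each vertex is (1-t)·p0[i] + t·p1[i].
  v1: (1-0.099)·(1.2,2.26) + 0.099·(-0.25,1.45) = (1.0564,2.1798)
  v2: (1-0.099)·(-2.25,1.83) + 0.099·(-3.66,1.77) = (-2.3896,1.8241)
  v3: (1-0.099)·(-4.77,-0.45) + 0.099·(-3.83,-0.52) = (-4.6769,-0.4569)
  v4: (1-0.099)·(-1.6,-2.97) + 0.099·(-2.07,-1.94) = (-1.6465,-2.8680)
  v5: (1-0.099)·(2.38,-1.12) + 0.099·(0.99,-1.27) = (2.2424,-1.1349)
Perimeter = Σ |v_{i+1} − v_i|:
  edge 1→2: √(-3.4460² + -0.3557²) = 3.4644 (running 3.4644)
  edge 2→3: √(-2.2873² + -2.2810²) = 3.2303 (running 6.6947)
  edge 3→4: √(3.0304² + -2.4111²) = 3.8726 (running 10.5672)
  edge 4→5: √(3.8889² + 1.7332²) = 4.2577 (running 14.8249)
  edge 5→1: √(-1.1859² + 3.3147²) = 3.5204 (running 18.3453)
Perimeter = 18.3453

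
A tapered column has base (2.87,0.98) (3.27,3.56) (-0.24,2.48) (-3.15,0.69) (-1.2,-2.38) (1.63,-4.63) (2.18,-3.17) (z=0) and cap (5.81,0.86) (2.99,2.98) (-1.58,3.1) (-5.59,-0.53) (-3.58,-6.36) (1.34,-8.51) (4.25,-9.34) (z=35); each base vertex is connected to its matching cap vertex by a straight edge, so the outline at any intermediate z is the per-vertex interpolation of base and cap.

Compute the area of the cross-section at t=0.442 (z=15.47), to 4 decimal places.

Area at t=0.442: 55.1884

Cross-section at t=0.442: each vertex is (1-t)·p0[i] + t·p1[i].
  v1: (1-0.442)·(2.87,0.98) + 0.442·(5.81,0.86) = (4.1695,0.9270)
  v2: (1-0.442)·(3.27,3.56) + 0.442·(2.99,2.98) = (3.1462,3.3036)
  v3: (1-0.442)·(-0.24,2.48) + 0.442·(-1.58,3.1) = (-0.8323,2.7540)
  v4: (1-0.442)·(-3.15,0.69) + 0.442·(-5.59,-0.53) = (-4.2285,0.1508)
  v5: (1-0.442)·(-1.2,-2.38) + 0.442·(-3.58,-6.36) = (-2.2520,-4.1392)
  v6: (1-0.442)·(1.63,-4.63) + 0.442·(1.34,-8.51) = (1.5018,-6.3450)
  v7: (1-0.442)·(2.18,-3.17) + 0.442·(4.25,-9.34) = (3.0949,-5.8971)
Shoelace sum Σ(x_i·y_{i+1} − x_{i+1}·y_i):
  i=1: 4.1695·3.3036 − 3.1462·0.9270 = +10.8580 (running +10.8580)
  i=2: 3.1462·2.7540 − -0.8323·3.3036 = +11.4144 (running +22.2724)
  i=3: -0.8323·0.1508 − -4.2285·2.7540 = +11.5199 (running +33.7924)
  i=4: -4.2285·-4.1392 − -2.2520·0.1508 = +17.8419 (running +51.6342)
  i=5: -2.2520·-6.3450 − 1.5018·-4.1392 = +20.5049 (running +72.1391)
  i=6: 1.5018·-5.8971 − 3.0949·-6.3450 = +10.7808 (running +82.9199)
  i=7: 3.0949·0.9270 − 4.1695·-5.8971 = +27.4569 (running +110.3768)
Area = |Σ|/2 = |110.3768|/2 = 55.1884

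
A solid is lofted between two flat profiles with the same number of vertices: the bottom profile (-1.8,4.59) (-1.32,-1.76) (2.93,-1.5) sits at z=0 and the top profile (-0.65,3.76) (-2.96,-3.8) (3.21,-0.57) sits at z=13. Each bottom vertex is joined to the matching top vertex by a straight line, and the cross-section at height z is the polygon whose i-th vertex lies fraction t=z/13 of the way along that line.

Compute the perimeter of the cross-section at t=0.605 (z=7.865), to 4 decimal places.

Perimeter at t=0.605: 19.5252

Cross-section at t=0.605: each vertex is (1-t)·p0[i] + t·p1[i].
  v1: (1-0.605)·(-1.8,4.59) + 0.605·(-0.65,3.76) = (-1.1042,4.0878)
  v2: (1-0.605)·(-1.32,-1.76) + 0.605·(-2.96,-3.8) = (-2.3122,-2.9942)
  v3: (1-0.605)·(2.93,-1.5) + 0.605·(3.21,-0.57) = (3.0994,-0.9373)
Perimeter = Σ |v_{i+1} − v_i|:
  edge 1→2: √(-1.2079² + -7.0820²) = 7.1843 (running 7.1843)
  edge 2→3: √(5.4116² + 2.0569²) = 5.7893 (running 12.9736)
  edge 3→1: √(-4.2036² + 5.0252²) = 6.5516 (running 19.5252)
Perimeter = 19.5252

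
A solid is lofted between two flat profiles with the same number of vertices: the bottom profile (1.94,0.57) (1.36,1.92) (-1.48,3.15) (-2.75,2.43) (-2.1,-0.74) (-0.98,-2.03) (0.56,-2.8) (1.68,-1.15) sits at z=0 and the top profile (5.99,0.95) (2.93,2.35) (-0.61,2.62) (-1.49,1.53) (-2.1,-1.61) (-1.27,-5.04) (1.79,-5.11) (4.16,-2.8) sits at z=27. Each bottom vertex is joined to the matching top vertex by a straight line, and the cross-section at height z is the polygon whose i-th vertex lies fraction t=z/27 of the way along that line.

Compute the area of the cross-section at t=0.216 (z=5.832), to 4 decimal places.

Cross-section at t=0.216: each vertex is (1-t)·p0[i] + t·p1[i].
  v1: (1-0.216)·(1.94,0.57) + 0.216·(5.99,0.95) = (2.8148,0.6521)
  v2: (1-0.216)·(1.36,1.92) + 0.216·(2.93,2.35) = (1.6991,2.0129)
  v3: (1-0.216)·(-1.48,3.15) + 0.216·(-0.61,2.62) = (-1.2921,3.0355)
  v4: (1-0.216)·(-2.75,2.43) + 0.216·(-1.49,1.53) = (-2.4778,2.2356)
  v5: (1-0.216)·(-2.1,-0.74) + 0.216·(-2.1,-1.61) = (-2.1000,-0.9279)
  v6: (1-0.216)·(-0.98,-2.03) + 0.216·(-1.27,-5.04) = (-1.0426,-2.6802)
  v7: (1-0.216)·(0.56,-2.8) + 0.216·(1.79,-5.11) = (0.8257,-3.2990)
  v8: (1-0.216)·(1.68,-1.15) + 0.216·(4.16,-2.8) = (2.2157,-1.5064)
Shoelace sum Σ(x_i·y_{i+1} − x_{i+1}·y_i):
  i=1: 2.8148·2.0129 − 1.6991·0.6521 = +4.5579 (running +4.5579)
  i=2: 1.6991·3.0355 − -1.2921·2.0129 = +7.7585 (running +12.3164)
  i=3: -1.2921·2.2356 − -2.4778·3.0355 = +4.6330 (running +16.9494)
  i=4: -2.4778·-0.9279 − -2.1000·2.2356 = +6.9940 (running +23.9434)
  i=5: -2.1000·-2.6802 − -1.0426·-0.9279 = +4.6608 (running +28.6042)
  i=6: -1.0426·-3.2990 − 0.8257·-2.6802 = +5.6526 (running +34.2568)
  i=7: 0.8257·-1.5064 − 2.2157·-3.2990 = +6.0656 (running +40.3224)
  i=8: 2.2157·0.6521 − 2.8148·-1.5064 = +5.6850 (running +46.0074)
Area = |Σ|/2 = |46.0074|/2 = 23.0037

Area at t=0.216: 23.0037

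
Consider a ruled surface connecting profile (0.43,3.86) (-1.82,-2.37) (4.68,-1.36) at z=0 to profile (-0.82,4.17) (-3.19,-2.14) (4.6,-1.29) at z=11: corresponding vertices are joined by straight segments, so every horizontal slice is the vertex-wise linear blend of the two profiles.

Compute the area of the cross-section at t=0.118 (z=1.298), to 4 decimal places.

Area at t=0.118: 19.6310

Cross-section at t=0.118: each vertex is (1-t)·p0[i] + t·p1[i].
  v1: (1-0.118)·(0.43,3.86) + 0.118·(-0.82,4.17) = (0.2825,3.8966)
  v2: (1-0.118)·(-1.82,-2.37) + 0.118·(-3.19,-2.14) = (-1.9817,-2.3429)
  v3: (1-0.118)·(4.68,-1.36) + 0.118·(4.6,-1.29) = (4.6706,-1.3517)
Shoelace sum Σ(x_i·y_{i+1} − x_{i+1}·y_i):
  i=1: 0.2825·-2.3429 − -1.9817·3.8966 = +7.0598 (running +7.0598)
  i=2: -1.9817·-1.3517 − 4.6706·-2.3429 = +13.6212 (running +20.6810)
  i=3: 4.6706·3.8966 − 0.2825·-1.3517 = +18.5811 (running +39.2621)
Area = |Σ|/2 = |39.2621|/2 = 19.6310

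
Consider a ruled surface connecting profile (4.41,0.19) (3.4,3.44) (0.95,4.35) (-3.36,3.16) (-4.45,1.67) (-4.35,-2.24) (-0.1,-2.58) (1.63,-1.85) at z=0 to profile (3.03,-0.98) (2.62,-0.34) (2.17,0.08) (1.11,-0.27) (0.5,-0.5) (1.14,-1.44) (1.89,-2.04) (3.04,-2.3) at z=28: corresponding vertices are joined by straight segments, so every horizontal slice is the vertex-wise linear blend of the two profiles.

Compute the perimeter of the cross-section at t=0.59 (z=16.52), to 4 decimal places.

Cross-section at t=0.59: each vertex is (1-t)·p0[i] + t·p1[i].
  v1: (1-0.59)·(4.41,0.19) + 0.59·(3.03,-0.98) = (3.5958,-0.5003)
  v2: (1-0.59)·(3.4,3.44) + 0.59·(2.62,-0.34) = (2.9398,1.2098)
  v3: (1-0.59)·(0.95,4.35) + 0.59·(2.17,0.08) = (1.6698,1.8307)
  v4: (1-0.59)·(-3.36,3.16) + 0.59·(1.11,-0.27) = (-0.7227,1.1363)
  v5: (1-0.59)·(-4.45,1.67) + 0.59·(0.5,-0.5) = (-1.5295,0.3897)
  v6: (1-0.59)·(-4.35,-2.24) + 0.59·(1.14,-1.44) = (-1.1109,-1.7680)
  v7: (1-0.59)·(-0.1,-2.58) + 0.59·(1.89,-2.04) = (1.0741,-2.2614)
  v8: (1-0.59)·(1.63,-1.85) + 0.59·(3.04,-2.3) = (2.4619,-2.1155)
Perimeter = Σ |v_{i+1} − v_i|:
  edge 1→2: √(-0.6560² + 1.7101²) = 1.8316 (running 1.8316)
  edge 2→3: √(-1.2700² + 0.6209²) = 1.4137 (running 3.2453)
  edge 3→4: √(-2.3925² + -0.6944²) = 2.4912 (running 5.7365)
  edge 4→5: √(-0.8068² + -0.7466²) = 1.0992 (running 6.8357)
  edge 5→6: √(0.4186² + -2.1577²) = 2.1979 (running 9.0337)
  edge 6→7: √(2.1850² + -0.4934²) = 2.2400 (running 11.2737)
  edge 7→8: √(1.3878² + 0.1459²) = 1.3954 (running 12.6691)
  edge 8→1: √(1.1339² + 1.6152²) = 1.9735 (running 14.6426)
Perimeter = 14.6426

Perimeter at t=0.59: 14.6426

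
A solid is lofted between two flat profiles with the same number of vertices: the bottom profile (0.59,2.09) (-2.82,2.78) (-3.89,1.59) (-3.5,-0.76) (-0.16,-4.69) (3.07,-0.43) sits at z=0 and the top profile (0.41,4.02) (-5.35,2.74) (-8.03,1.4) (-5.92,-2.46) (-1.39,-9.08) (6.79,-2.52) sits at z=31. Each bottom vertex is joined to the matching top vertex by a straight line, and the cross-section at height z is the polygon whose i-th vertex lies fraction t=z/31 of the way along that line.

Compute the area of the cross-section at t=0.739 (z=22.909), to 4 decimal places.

Cross-section at t=0.739: each vertex is (1-t)·p0[i] + t·p1[i].
  v1: (1-0.739)·(0.59,2.09) + 0.739·(0.41,4.02) = (0.4570,3.5163)
  v2: (1-0.739)·(-2.82,2.78) + 0.739·(-5.35,2.74) = (-4.6897,2.7504)
  v3: (1-0.739)·(-3.89,1.59) + 0.739·(-8.03,1.4) = (-6.9495,1.4496)
  v4: (1-0.739)·(-3.5,-0.76) + 0.739·(-5.92,-2.46) = (-5.2884,-2.0163)
  v5: (1-0.739)·(-0.16,-4.69) + 0.739·(-1.39,-9.08) = (-1.0690,-7.9342)
  v6: (1-0.739)·(3.07,-0.43) + 0.739·(6.79,-2.52) = (5.8191,-1.9745)
Shoelace sum Σ(x_i·y_{i+1} − x_{i+1}·y_i):
  i=1: 0.4570·2.7504 − -4.6897·3.5163 = +17.7470 (running +17.7470)
  i=2: -4.6897·1.4496 − -6.9495·2.7504 = +12.3160 (running +30.0630)
  i=3: -6.9495·-2.0163 − -5.2884·1.4496 = +21.6782 (running +51.7412)
  i=4: -5.2884·-7.9342 − -1.0690·-2.0163 = +39.8038 (running +91.5449)
  i=5: -1.0690·-1.9745 − 5.8191·-7.9342 = +48.2805 (running +139.8254)
  i=6: 5.8191·3.5163 − 0.4570·-1.9745 = +21.3638 (running +161.1892)
Area = |Σ|/2 = |161.1892|/2 = 80.5946

Area at t=0.739: 80.5946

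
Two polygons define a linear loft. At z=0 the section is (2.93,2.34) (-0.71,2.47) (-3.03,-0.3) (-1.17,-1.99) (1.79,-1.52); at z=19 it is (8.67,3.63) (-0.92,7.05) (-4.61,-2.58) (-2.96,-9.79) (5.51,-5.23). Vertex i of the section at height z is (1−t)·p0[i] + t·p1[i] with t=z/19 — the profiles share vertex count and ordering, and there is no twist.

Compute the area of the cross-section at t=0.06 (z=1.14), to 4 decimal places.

Area at t=0.06: 22.2484

Cross-section at t=0.06: each vertex is (1-t)·p0[i] + t·p1[i].
  v1: (1-0.06)·(2.93,2.34) + 0.06·(8.67,3.63) = (3.2744,2.4174)
  v2: (1-0.06)·(-0.71,2.47) + 0.06·(-0.92,7.05) = (-0.7226,2.7448)
  v3: (1-0.06)·(-3.03,-0.3) + 0.06·(-4.61,-2.58) = (-3.1248,-0.4368)
  v4: (1-0.06)·(-1.17,-1.99) + 0.06·(-2.96,-9.79) = (-1.2774,-2.4580)
  v5: (1-0.06)·(1.79,-1.52) + 0.06·(5.51,-5.23) = (2.0132,-1.7426)
Shoelace sum Σ(x_i·y_{i+1} − x_{i+1}·y_i):
  i=1: 3.2744·2.7448 − -0.7226·2.4174 = +10.7344 (running +10.7344)
  i=2: -0.7226·-0.4368 − -3.1248·2.7448 = +8.8926 (running +19.6270)
  i=3: -3.1248·-2.4580 − -1.2774·-0.4368 = +7.1228 (running +26.7498)
  i=4: -1.2774·-1.7426 − 2.0132·-2.4580 = +7.1744 (running +33.9242)
  i=5: 2.0132·2.4174 − 3.2744·-1.7426 = +10.5727 (running +44.4969)
Area = |Σ|/2 = |44.4969|/2 = 22.2484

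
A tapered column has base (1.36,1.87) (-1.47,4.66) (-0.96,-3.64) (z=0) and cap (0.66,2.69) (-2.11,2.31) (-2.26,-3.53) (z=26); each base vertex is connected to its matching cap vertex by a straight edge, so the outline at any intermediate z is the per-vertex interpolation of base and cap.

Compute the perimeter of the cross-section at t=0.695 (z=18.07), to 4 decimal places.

Cross-section at t=0.695: each vertex is (1-t)·p0[i] + t·p1[i].
  v1: (1-0.695)·(1.36,1.87) + 0.695·(0.66,2.69) = (0.8735,2.4399)
  v2: (1-0.695)·(-1.47,4.66) + 0.695·(-2.11,2.31) = (-1.9148,3.0267)
  v3: (1-0.695)·(-0.96,-3.64) + 0.695·(-2.26,-3.53) = (-1.8635,-3.5635)
Perimeter = Σ |v_{i+1} − v_i|:
  edge 1→2: √(-2.7883² + 0.5869²) = 2.8494 (running 2.8494)
  edge 2→3: √(0.0513² + -6.5903²) = 6.5905 (running 9.4399)
  edge 3→1: √(2.7370² + 6.0034²) = 6.5979 (running 16.0378)
Perimeter = 16.0378

Perimeter at t=0.695: 16.0378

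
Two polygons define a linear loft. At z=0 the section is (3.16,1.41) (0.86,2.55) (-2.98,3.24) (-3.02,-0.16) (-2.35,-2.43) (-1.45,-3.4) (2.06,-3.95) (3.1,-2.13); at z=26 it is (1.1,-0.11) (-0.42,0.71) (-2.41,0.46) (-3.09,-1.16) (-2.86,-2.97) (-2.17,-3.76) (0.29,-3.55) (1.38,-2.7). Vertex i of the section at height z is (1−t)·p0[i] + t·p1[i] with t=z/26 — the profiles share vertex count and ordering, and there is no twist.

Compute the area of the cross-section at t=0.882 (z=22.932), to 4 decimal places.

Cross-section at t=0.882: each vertex is (1-t)·p0[i] + t·p1[i].
  v1: (1-0.882)·(3.16,1.41) + 0.882·(1.1,-0.11) = (1.3431,0.0694)
  v2: (1-0.882)·(0.86,2.55) + 0.882·(-0.42,0.71) = (-0.2690,0.9271)
  v3: (1-0.882)·(-2.98,3.24) + 0.882·(-2.41,0.46) = (-2.4773,0.7880)
  v4: (1-0.882)·(-3.02,-0.16) + 0.882·(-3.09,-1.16) = (-3.0817,-1.0420)
  v5: (1-0.882)·(-2.35,-2.43) + 0.882·(-2.86,-2.97) = (-2.7998,-2.9063)
  v6: (1-0.882)·(-1.45,-3.4) + 0.882·(-2.17,-3.76) = (-2.0850,-3.7175)
  v7: (1-0.882)·(2.06,-3.95) + 0.882·(0.29,-3.55) = (0.4989,-3.5972)
  v8: (1-0.882)·(3.1,-2.13) + 0.882·(1.38,-2.7) = (1.5830,-2.6327)
Shoelace sum Σ(x_i·y_{i+1} − x_{i+1}·y_i):
  i=1: 1.3431·0.9271 − -0.2690·0.0694 = +1.2639 (running +1.2639)
  i=2: -0.2690·0.7880 − -2.4773·0.9271 = +2.0848 (running +3.3486)
  i=3: -2.4773·-1.0420 − -3.0817·0.7880 = +5.0098 (running +8.3585)
  i=4: -3.0817·-2.9063 − -2.7998·-1.0420 = +6.0390 (running +14.3974)
  i=5: -2.7998·-3.7175 − -2.0850·-2.9063 = +4.3487 (running +18.7461)
  i=6: -2.0850·-3.5972 − 0.4989·-3.7175 = +9.3548 (running +28.1009)
  i=7: 0.4989·-2.6327 − 1.5830·-3.5972 = +4.3809 (running +32.4818)
  i=8: 1.5830·0.0694 − 1.3431·-2.6327 = +3.6458 (running +36.1276)
Area = |Σ|/2 = |36.1276|/2 = 18.0638

Area at t=0.882: 18.0638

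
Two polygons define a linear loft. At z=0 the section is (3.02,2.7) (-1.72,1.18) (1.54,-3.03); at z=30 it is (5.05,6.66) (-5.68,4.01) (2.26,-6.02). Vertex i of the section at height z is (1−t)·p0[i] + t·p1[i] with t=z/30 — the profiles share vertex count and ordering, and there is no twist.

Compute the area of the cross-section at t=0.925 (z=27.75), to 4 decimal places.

Area at t=0.925: 59.0480

Cross-section at t=0.925: each vertex is (1-t)·p0[i] + t·p1[i].
  v1: (1-0.925)·(3.02,2.7) + 0.925·(5.05,6.66) = (4.8977,6.3630)
  v2: (1-0.925)·(-1.72,1.18) + 0.925·(-5.68,4.01) = (-5.3830,3.7977)
  v3: (1-0.925)·(1.54,-3.03) + 0.925·(2.26,-6.02) = (2.2060,-5.7957)
Shoelace sum Σ(x_i·y_{i+1} − x_{i+1}·y_i):
  i=1: 4.8977·3.7977 − -5.3830·6.3630 = +52.8525 (running +52.8525)
  i=2: -5.3830·-5.7957 − 2.2060·3.7977 = +22.8207 (running +75.6731)
  i=3: 2.2060·6.3630 − 4.8977·-5.7957 = +42.4229 (running +118.0961)
Area = |Σ|/2 = |118.0961|/2 = 59.0480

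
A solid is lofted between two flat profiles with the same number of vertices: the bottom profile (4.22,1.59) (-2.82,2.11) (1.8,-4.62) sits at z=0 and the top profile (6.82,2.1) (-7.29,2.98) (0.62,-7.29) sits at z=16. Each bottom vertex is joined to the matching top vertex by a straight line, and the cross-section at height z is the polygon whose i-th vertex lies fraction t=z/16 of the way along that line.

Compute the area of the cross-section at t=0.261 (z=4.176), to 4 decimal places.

Area at t=0.261: 32.3218

Cross-section at t=0.261: each vertex is (1-t)·p0[i] + t·p1[i].
  v1: (1-0.261)·(4.22,1.59) + 0.261·(6.82,2.1) = (4.8986,1.7231)
  v2: (1-0.261)·(-2.82,2.11) + 0.261·(-7.29,2.98) = (-3.9867,2.3371)
  v3: (1-0.261)·(1.8,-4.62) + 0.261·(0.62,-7.29) = (1.4920,-5.3169)
Shoelace sum Σ(x_i·y_{i+1} − x_{i+1}·y_i):
  i=1: 4.8986·2.3371 − -3.9867·1.7231 = +18.3178 (running +18.3178)
  i=2: -3.9867·-5.3169 − 1.4920·2.3371 = +17.7097 (running +36.0275)
  i=3: 1.4920·1.7231 − 4.8986·-5.3169 = +28.6161 (running +64.6436)
Area = |Σ|/2 = |64.6436|/2 = 32.3218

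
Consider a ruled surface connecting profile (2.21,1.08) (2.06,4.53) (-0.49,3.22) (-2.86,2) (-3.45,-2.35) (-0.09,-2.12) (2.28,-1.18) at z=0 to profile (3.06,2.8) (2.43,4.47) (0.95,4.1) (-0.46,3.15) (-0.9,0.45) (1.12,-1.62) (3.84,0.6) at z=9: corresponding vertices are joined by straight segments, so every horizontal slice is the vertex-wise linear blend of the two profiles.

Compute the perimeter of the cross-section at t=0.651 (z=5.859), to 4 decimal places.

Perimeter at t=0.651: 17.8853

Cross-section at t=0.651: each vertex is (1-t)·p0[i] + t·p1[i].
  v1: (1-0.651)·(2.21,1.08) + 0.651·(3.06,2.8) = (2.7633,2.1997)
  v2: (1-0.651)·(2.06,4.53) + 0.651·(2.43,4.47) = (2.3009,4.4909)
  v3: (1-0.651)·(-0.49,3.22) + 0.651·(0.95,4.1) = (0.4474,3.7929)
  v4: (1-0.651)·(-2.86,2) + 0.651·(-0.46,3.15) = (-1.2976,2.7487)
  v5: (1-0.651)·(-3.45,-2.35) + 0.651·(-0.9,0.45) = (-1.7900,-0.5272)
  v6: (1-0.651)·(-0.09,-2.12) + 0.651·(1.12,-1.62) = (0.6977,-1.7945)
  v7: (1-0.651)·(2.28,-1.18) + 0.651·(3.84,0.6) = (3.2956,-0.0212)
Perimeter = Σ |v_{i+1} − v_i|:
  edge 1→2: √(-0.4625² + 2.2912²) = 2.3374 (running 2.3374)
  edge 2→3: √(-1.8534² + -0.6981²) = 1.9805 (running 4.3180)
  edge 3→4: √(-1.7450² + -1.0442²) = 2.0336 (running 6.3516)
  edge 4→5: √(-0.4924² + -3.2759²) = 3.3126 (running 9.6642)
  edge 5→6: √(2.4877² + -1.2673²) = 2.7919 (running 12.4561)
  edge 6→7: √(2.5978² + 1.7733²) = 3.1454 (running 15.6014)
  edge 7→1: √(-0.5322² + 2.2209²) = 2.2838 (running 17.8853)
Perimeter = 17.8853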